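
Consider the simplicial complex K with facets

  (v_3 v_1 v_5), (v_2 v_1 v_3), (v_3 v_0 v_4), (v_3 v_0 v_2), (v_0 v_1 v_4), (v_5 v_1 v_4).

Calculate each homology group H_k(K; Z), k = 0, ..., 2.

K has 6 vertices, 12 edges, 6 triangles.
rank ∂_0 = 0, rank ∂_1 = 5 ⇒ b_0 = 6 − 0 − 5 = 1; all invariant factors of ∂_1 are 1 so no torsion. So H_0 = Z.
rank ∂_1 = 5, rank ∂_2 = 6 ⇒ b_1 = 12 − 5 − 6 = 1; all invariant factors of ∂_2 are 1 so no torsion. So H_1 = Z.
rank ∂_2 = 6, rank ∂_3 = 0 ⇒ b_2 = 6 − 6 − 0 = 0. So H_2 = 0.

H_0 = Z,  H_1 = Z,  H_2 = 0.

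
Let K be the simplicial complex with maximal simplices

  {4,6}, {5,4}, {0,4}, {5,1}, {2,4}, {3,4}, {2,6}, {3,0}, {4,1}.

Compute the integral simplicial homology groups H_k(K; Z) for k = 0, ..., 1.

H_0 ≅ Z,  H_1 ≅ Z^3.

Order the vertices as 0 < 1 < 2 < 3 < 4 < 5 < 6. Listing each simplex with vertices in this order, K has dimension 1 with simplices:

  0-simplices (7): [0], [1], [2], [3], [4], [5], [6]
  1-simplices (9): [0,3], [0,4], [1,4], [1,5], [2,4], [2,6], [3,4], [4,5], [4,6]

giving chain groups C_0 ≅ Z^7, C_1 ≅ Z^9.

∂_1: C_1 → C_0 sends each edge [p,q] (with p < q) to q − p. For instance
  ∂[1,4] = [4] − [1].
The resulting 7×9 matrix has rank 6, and its Smith normal form has invariant factors (1,1,1,1,1,1).

Now H_k = ker ∂_k / im ∂_{k+1}, so:

  H_0: rank C_0 − rank ∂_1 = 7 − 6 = 1, and the invariant factors of ∂_1 are all 1, so H_0 = Z.
  H_1: rank ker ∂_1 − rank ∂_2 = (9 − 6) − 0 = 3, and there is no ∂_2, so H_1 = Z^3.

As a check, the Euler characteristic is 7 − 9 = -2, which agrees with 1 − 3 = -2.
(K is a triangulation of a wedge of 3 circles.)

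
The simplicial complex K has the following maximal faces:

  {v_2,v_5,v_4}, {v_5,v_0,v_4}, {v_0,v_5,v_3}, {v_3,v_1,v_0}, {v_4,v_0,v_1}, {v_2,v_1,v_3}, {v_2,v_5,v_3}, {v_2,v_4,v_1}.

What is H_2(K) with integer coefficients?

H_2 ≅ Z.

Order the vertices as v_0 < v_1 < v_2 < v_3 < v_4 < v_5. Listing each simplex with vertices in this order, K has dimension 2 with simplices:

  0-simplices (6): [v_0], [v_1], [v_2], [v_3], [v_4], [v_5]
  1-simplices (12): [v_0,v_1], [v_0,v_3], [v_0,v_4], [v_0,v_5], [v_1,v_2], [v_1,v_3], [v_1,v_4], [v_2,v_3], [v_2,v_4], [v_2,v_5], [v_3,v_5], [v_4,v_5]
  2-simplices (8): [v_0,v_1,v_3], [v_0,v_1,v_4], [v_0,v_3,v_5], [v_0,v_4,v_5], [v_1,v_2,v_3], [v_1,v_2,v_4], [v_2,v_3,v_5], [v_2,v_4,v_5]

so the chain groups are C_0 ≅ Z^6, C_1 ≅ Z^12, C_2 ≅ Z^8.

The boundary map ∂_1: C_1 → C_0 sends each edge [p,q] (with p < q) to q − p.
The resulting 6×12 matrix has rank 5, and its Smith normal form has invariant factors (1,1,1,1,1).

∂_2: C_2 → C_1 maps a triangle to the signed sum of its edges. For instance
  ∂[v_0,v_1,v_4] = [v_1,v_4] − [v_0,v_4] + [v_0,v_1],
  ∂[v_2,v_3,v_5] = [v_3,v_5] − [v_2,v_5] + [v_2,v_3].
The resulting 12×8 matrix has rank 7, and its Smith normal form has invariant factors (1,1,1,1,1,1,1).

Now H_k = ker ∂_k / im ∂_{k+1}, so:

  H_2: rank ker ∂_2 − rank ∂_3 = (8 − 7) − 0 = 1, and there is no ∂_3, so H_2 ≅ Z.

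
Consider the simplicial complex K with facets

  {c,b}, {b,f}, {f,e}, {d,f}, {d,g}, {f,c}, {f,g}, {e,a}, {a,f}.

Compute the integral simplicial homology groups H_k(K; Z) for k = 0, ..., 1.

H_0 = Z,  H_1 = Z^3.

We work with the vertex ordering a < b < c < d < e < f < g. The simplices of K, each written with vertices in increasing order, are:

  0-simplices (7): a, b, c, d, e, f, g
  1-simplices (9): ae, af, bc, bf, cf, df, dg, ef, fg

so the chain groups are C_0 ≅ Z^7, C_1 ≅ Z^9.

Boundary ∂_1: C_1 → C_0 maps an edge to its endpoints' difference, ∂[p,q] = q − p.
The resulting 7×9 matrix has rank 6, and its Smith normal form has invariant factors (1,1,1,1,1,1).

From H_k ≅ ker(∂_k) / im(∂_{k+1}) we obtain:

  H_0: rank C_0 − rank ∂_1 = 7 − 6 = 1, and the invariant factors of ∂_1 are all 1, so H_0 ≅ Z.
  H_1: rank ker ∂_1 − rank ∂_2 = (9 − 6) − 0 = 3, and there is no ∂_2, so H_1 ≅ Z^3.

As a check, the Euler characteristic is 7 − 9 = -2, which agrees with 1 − 3 = -2.
(K is a triangulation of a wedge of 3 circles.)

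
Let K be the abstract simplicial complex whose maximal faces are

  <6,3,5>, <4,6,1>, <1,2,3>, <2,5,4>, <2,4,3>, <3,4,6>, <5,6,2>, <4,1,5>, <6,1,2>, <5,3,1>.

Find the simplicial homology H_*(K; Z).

H_0 = Z,  H_1 = Z/2,  H_2 = 0.

Take the total order 1 < 2 < 3 < 4 < 5 < 6 on the vertex set. Then K (dimension 2) consists of the simplices:

  0-simplices (6): [1], [2], [3], [4], [5], [6]
  1-simplices (15): [1,2], [1,3], [1,4], [1,5], [1,6], [2,3], [2,4], [2,5], [2,6], [3,4], [3,5], [3,6], [4,5], [4,6], [5,6]
  2-simplices (10): [1,2,3], [1,2,6], [1,3,5], [1,4,5], [1,4,6], [2,3,4], [2,4,5], [2,5,6], [3,4,6], [3,5,6]

so the chain groups are C_0 ≅ Z^6, C_1 ≅ Z^15, C_2 ≅ Z^10.

The boundary map ∂_1: C_1 → C_0 maps an edge to its endpoints' difference, ∂[p,q] = q − p.
This gives a 6×15 integer matrix of rank 5; reducing to Smith normal form yields diagonal entries (1,1,1,1,1).

Boundary ∂_2: C_2 → C_1 acts by ∂[p,q,r] = [q,r] − [p,r] + [p,q]. For instance
  ∂[2,3,4] = [3,4] − [2,4] + [2,3],
  ∂[2,4,5] = [4,5] − [2,5] + [2,4].
The 15×10 boundary matrix has rank 10 and Smith normal form diag(1,1,1,1,1,1,1,1,1,2).

Reading off H_k = ker ∂_k / im ∂_{k+1}:

  H_0: rank C_0 − rank ∂_1 = 6 − 5 = 1, and the invariant factors of ∂_1 are all 1, so H_0 ≅ Z.
  H_1: rank ker ∂_1 − rank ∂_2 = (15 − 5) − 10 = 0, and ∂_2 has invariant factor 2 > 1, so H_1 ≅ Z/2.
  H_2: rank ker ∂_2 − rank ∂_3 = (10 − 10) − 0 = 0, and there is no ∂_3, so H_2 ≅ 0.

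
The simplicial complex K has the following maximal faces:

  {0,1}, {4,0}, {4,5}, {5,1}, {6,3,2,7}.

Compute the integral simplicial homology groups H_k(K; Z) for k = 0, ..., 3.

Take the total order 0 < 1 < 2 < 3 < 4 < 5 < 6 < 7 on the vertex set. Then K (dimension 3) consists of the simplices:

  0-simplices (8): [0], [1], [2], [3], [4], [5], [6], [7]
  1-simplices (10): [0,1], [0,4], [1,5], [2,3], [2,6], [2,7], [3,6], [3,7], [4,5], [6,7]
  2-simplices (4): [2,3,6], [2,3,7], [2,6,7], [3,6,7]
  3-simplices (1): [2,3,6,7]

so the chain groups are C_0 ≅ Z^8, C_1 ≅ Z^10, C_2 ≅ Z^4, C_3 ≅ Z^1.

∂_1: C_1 → C_0 sends each edge [p,q] (with p < q) to q − p. For instance
  ∂[6,7] = [7] − [6].
The 8×10 boundary matrix has rank 6 and Smith normal form diag(1,1,1,1,1,1).

∂_2: C_2 → C_1 maps a triangle to the signed sum of its edges. For instance
  ∂[2,6,7] = [6,7] − [2,7] + [2,6],
  ∂[3,6,7] = [6,7] − [3,7] + [3,6].
The resulting 10×4 matrix has rank 3, and its Smith normal form has invariant factors (1,1,1).

∂_3: C_3 → C_2 sends each 3-simplex σ to the alternating sum Σ_i (−1)^i (σ with its i-th vertex removed). For instance
  ∂[2,3,6,7] = [3,6,7] − [2,6,7] + [2,3,7] − [2,3,6].
The 4×1 boundary matrix has rank 1 and Smith normal form diag(1).

Now H_k = ker ∂_k / im ∂_{k+1}, so:

  H_0: rank C_0 − rank ∂_1 = 8 − 6 = 2, and the invariant factors of ∂_1 are all 1, so H_0 ≅ Z^2.
  H_1: rank ker ∂_1 − rank ∂_2 = (10 − 6) − 3 = 1, and the invariant factors of ∂_2 are all 1, so H_1 ≅ Z.
  H_2: rank ker ∂_2 − rank ∂_3 = (4 − 3) − 1 = 0, and the invariant factors of ∂_3 are all 1, so H_2 ≅ 0.
  H_3: rank ker ∂_3 − rank ∂_4 = (1 − 1) − 0 = 0, and there is no ∂_4, so H_3 ≅ 0.

(K is a triangulation of the disjoint union of the circle S^1 and the 3-simplex.)

H_0 = Z^2,  H_1 = Z,  H_2 = 0,  H_3 = 0.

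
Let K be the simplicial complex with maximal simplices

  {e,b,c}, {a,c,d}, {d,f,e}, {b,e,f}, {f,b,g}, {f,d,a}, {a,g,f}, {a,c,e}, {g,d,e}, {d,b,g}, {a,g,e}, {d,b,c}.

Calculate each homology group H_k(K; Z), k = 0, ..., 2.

H_0 ≅ Z,  H_1 ≅ Z_2,  H_2 = 0.

Order the vertices as a < b < c < d < e < f < g. Listing each simplex with vertices in this order, K has dimension 2 with simplices:

  0-simplices (7): a, b, c, d, e, f, g
  1-simplices (18): ac, ad, ae, af, ag, bc, bd, be, bf, bg, cd, ce, de, df, dg, ef, eg, fg
  2-simplices (12): acd, ace, adf, aeg, afg, bcd, bce, bdg, bef, bfg, def, deg

so the chain groups are C_0 ≅ Z^7, C_1 ≅ Z^18, C_2 ≅ Z^12.

∂_1: C_1 → C_0 sends each edge [p,q] (with p < q) to q − p. For instance
  ∂dg = g − d.
This gives a 7×18 integer matrix of rank 6; reducing to Smith normal form yields diagonal entries (1,1,1,1,1,1).

∂_2: C_2 → C_1 maps a triangle to the signed sum of its edges. For instance
  ∂ace = ce − ae + ac,
  ∂def = ef − df + de.
The resulting 18×12 matrix has rank 12, and its Smith normal form has invariant factors (1,1,1,1,1,1,1,1,1,1,1,2).

Reading off H_k = ker ∂_k / im ∂_{k+1}:

  H_0: rank C_0 − rank ∂_1 = 7 − 6 = 1, and the invariant factors of ∂_1 are all 1, so H_0 ≅ Z.
  H_1: rank ker ∂_1 − rank ∂_2 = (18 − 6) − 12 = 0, and ∂_2 has invariant factor 2 > 1, so H_1 ≅ Z_2.
  H_2: rank ker ∂_2 − rank ∂_3 = (12 − 12) − 0 = 0, and there is no ∂_3, so H_2 ≅ 0.

As a check, the Euler characteristic is 7 − 18 + 12 = 1, which agrees with 1 − 0 + 0 = 1.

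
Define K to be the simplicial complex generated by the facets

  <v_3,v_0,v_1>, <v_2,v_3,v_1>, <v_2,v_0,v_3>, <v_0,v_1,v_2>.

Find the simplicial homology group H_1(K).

Take the total order v_0 < v_1 < v_2 < v_3 on the vertex set. Then K (dimension 2) consists of the simplices:

  0-simplices (4): [v_0], [v_1], [v_2], [v_3]
  1-simplices (6): [v_0,v_1], [v_0,v_2], [v_0,v_3], [v_1,v_2], [v_1,v_3], [v_2,v_3]
  2-simplices (4): [v_0,v_1,v_2], [v_0,v_1,v_3], [v_0,v_2,v_3], [v_1,v_2,v_3]

so the chain groups are C_0 ≅ Z^4, C_1 ≅ Z^6, C_2 ≅ Z^4.

The boundary map ∂_1: C_1 → C_0 maps an edge to its endpoints' difference, ∂[p,q] = q − p.
As a 4×6 matrix over Z this has rank 3, with invariant factors (1,1,1).

∂_2: C_2 → C_1 maps a triangle to the signed sum of its edges. For instance
  ∂[v_0,v_2,v_3] = [v_2,v_3] − [v_0,v_3] + [v_0,v_2],
  ∂[v_1,v_2,v_3] = [v_2,v_3] − [v_1,v_3] + [v_1,v_2].
The resulting 6×4 matrix has rank 3, and its Smith normal form has invariant factors (1,1,1).

Computing H_k = (kernel of ∂_k) / (image of ∂_{k+1}):

  H_1: rank ker ∂_1 − rank ∂_2 = (6 − 3) − 3 = 0, and the invariant factors of ∂_2 are all 1, so H_1 ≅ 0.

H_1 = 0.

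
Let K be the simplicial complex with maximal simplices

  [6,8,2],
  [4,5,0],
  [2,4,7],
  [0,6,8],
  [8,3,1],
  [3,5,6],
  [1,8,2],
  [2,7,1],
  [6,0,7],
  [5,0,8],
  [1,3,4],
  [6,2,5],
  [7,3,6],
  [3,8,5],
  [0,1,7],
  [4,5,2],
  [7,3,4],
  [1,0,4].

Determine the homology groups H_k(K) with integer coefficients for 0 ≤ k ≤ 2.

H_0 = Z,  H_1 = Z × Z/2,  H_2 = 0.

K has 9 vertices, 27 edges, 18 triangles.
rank ∂_0 = 0, rank ∂_1 = 8 ⇒ b_0 = 9 − 0 − 8 = 1; all invariant factors of ∂_1 are 1 so no torsion. So H_0 = Z.
rank ∂_1 = 8, rank ∂_2 = 18 ⇒ b_1 = 27 − 8 − 18 = 1; ∂_2 has invariant factor(s) [2] giving torsion. So H_1 = Z × Z/2.
rank ∂_2 = 18, rank ∂_3 = 0 ⇒ b_2 = 18 − 18 − 0 = 0. So H_2 = 0.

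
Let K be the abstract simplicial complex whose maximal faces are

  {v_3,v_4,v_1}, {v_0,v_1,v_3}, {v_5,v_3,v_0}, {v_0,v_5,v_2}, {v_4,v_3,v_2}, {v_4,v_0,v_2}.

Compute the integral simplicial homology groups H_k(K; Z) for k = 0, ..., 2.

Fix the vertex order v_0 < v_1 < v_2 < v_3 < v_4 < v_5 and write every simplex with vertices in increasing order. Then dim K = 2 and the simplices of K are:

  0-simplices (6): [v_0], [v_1], [v_2], [v_3], [v_4], [v_5]
  1-simplices (12): [v_0,v_1], [v_0,v_2], [v_0,v_3], [v_0,v_4], [v_0,v_5], [v_1,v_3], [v_1,v_4], [v_2,v_3], [v_2,v_4], [v_2,v_5], [v_3,v_4], [v_3,v_5]
  2-simplices (6): [v_0,v_1,v_3], [v_0,v_2,v_4], [v_0,v_2,v_5], [v_0,v_3,v_5], [v_1,v_3,v_4], [v_2,v_3,v_4]

Hence C_0 ≅ Z^6, C_1 ≅ Z^12, C_2 ≅ Z^6.

Boundary ∂_1: C_1 → C_0 maps an edge to its endpoints' difference, ∂[p,q] = q − p. For instance
  ∂[v_0,v_3] = [v_3] − [v_0].
As a 6×12 matrix over Z this has rank 5, with invariant factors (1,1,1,1,1).

Boundary ∂_2: C_2 → C_1 maps a triangle to the signed sum of its edges. For instance
  ∂[v_0,v_1,v_3] = [v_1,v_3] − [v_0,v_3] + [v_0,v_1],
  ∂[v_0,v_3,v_5] = [v_3,v_5] − [v_0,v_5] + [v_0,v_3].
As a 12×6 matrix over Z this has rank 6, with invariant factors (1,1,1,1,1,1).

Reading off H_k = ker ∂_k / im ∂_{k+1}:

  H_0: rank C_0 − rank ∂_1 = 6 − 5 = 1, and the invariant factors of ∂_1 are all 1, so H_0 ≅ Z.
  H_1: rank ker ∂_1 − rank ∂_2 = (12 − 5) − 6 = 1, and the invariant factors of ∂_2 are all 1, so H_1 ≅ Z.
  H_2: rank ker ∂_2 − rank ∂_3 = (6 − 6) − 0 = 0, and there is no ∂_3, so H_2 ≅ 0.

H_0 = Z,  H_1 = Z,  H_2 = 0.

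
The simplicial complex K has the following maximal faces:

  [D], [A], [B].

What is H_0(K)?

Take the total order A < B < D on the vertex set. Then K (dimension 0) consists of the simplices:

  0-simplices (3): A, B, D

Hence C_0 ≅ Z^3.

Computing H_k = (kernel of ∂_k) / (image of ∂_{k+1}):

  H_0: rank C_0 − rank ∂_1 = 3 − 0 = 3, and there is no ∂_1, so H_0 = Z^3.

(K is a triangulation of a set of 3 points.)

H_0 ≅ Z^3.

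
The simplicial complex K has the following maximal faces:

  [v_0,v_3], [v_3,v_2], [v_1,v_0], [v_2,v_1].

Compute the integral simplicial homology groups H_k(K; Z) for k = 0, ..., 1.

We work with the vertex ordering v_0 < v_1 < v_2 < v_3. The simplices of K, each written with vertices in increasing order, are:

  0-simplices (4): [v_0], [v_1], [v_2], [v_3]
  1-simplices (4): [v_0,v_1], [v_0,v_3], [v_1,v_2], [v_2,v_3]

so the chain groups are C_0 ≅ Z^4, C_1 ≅ Z^4.

The boundary map ∂_1: C_1 → C_0 sends each edge [p,q] (with p < q) to q − p. For instance
  ∂[v_1,v_2] = [v_2] − [v_1].
The 4×4 boundary matrix has rank 3 and Smith normal form diag(1,1,1).

Reading off H_k = ker ∂_k / im ∂_{k+1}:

  H_0: rank C_0 − rank ∂_1 = 4 − 3 = 1, and the invariant factors of ∂_1 are all 1, so H_0 = Z.
  H_1: rank ker ∂_1 − rank ∂_2 = (4 − 3) − 0 = 1, and there is no ∂_2, so H_1 = Z.

As a check, the Euler characteristic is 4 − 4 = 0, which agrees with 1 − 1 = 0.

H_0 = Z,  H_1 = Z.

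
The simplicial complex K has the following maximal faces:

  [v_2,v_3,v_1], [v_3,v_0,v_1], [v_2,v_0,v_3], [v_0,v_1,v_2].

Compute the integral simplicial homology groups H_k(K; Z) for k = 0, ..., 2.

Fix the vertex order v_0 < v_1 < v_2 < v_3 and write every simplex with vertices in increasing order. Then dim K = 2 and the simplices of K are:

  0-simplices (4): [v_0], [v_1], [v_2], [v_3]
  1-simplices (6): [v_0,v_1], [v_0,v_2], [v_0,v_3], [v_1,v_2], [v_1,v_3], [v_2,v_3]
  2-simplices (4): [v_0,v_1,v_2], [v_0,v_1,v_3], [v_0,v_2,v_3], [v_1,v_2,v_3]

Hence C_0 ≅ Z^4, C_1 ≅ Z^6, C_2 ≅ Z^4.

The boundary map ∂_1: C_1 → C_0 sends each edge [p,q] (with p < q) to q − p.
As a 4×6 matrix over Z this has rank 3, with invariant factors (1,1,1).

Boundary ∂_2: C_2 → C_1 sends each 2-simplex [p,q,r] to [q,r] − [p,r] + [p,q]. For instance
  ∂[v_0,v_1,v_2] = [v_1,v_2] − [v_0,v_2] + [v_0,v_1],
  ∂[v_0,v_1,v_3] = [v_1,v_3] − [v_0,v_3] + [v_0,v_1].
The resulting 6×4 matrix has rank 3, and its Smith normal form has invariant factors (1,1,1).

Reading off H_k = ker ∂_k / im ∂_{k+1}:

  H_0: rank C_0 − rank ∂_1 = 4 − 3 = 1, and the invariant factors of ∂_1 are all 1, so H_0 ≅ Z.
  H_1: rank ker ∂_1 − rank ∂_2 = (6 − 3) − 3 = 0, and the invariant factors of ∂_2 are all 1, so H_1 ≅ 0.
  H_2: rank ker ∂_2 − rank ∂_3 = (4 − 3) − 0 = 1, and there is no ∂_3, so H_2 ≅ Z.

H_0 ≅ Z,  H_1 = 0,  H_2 ≅ Z.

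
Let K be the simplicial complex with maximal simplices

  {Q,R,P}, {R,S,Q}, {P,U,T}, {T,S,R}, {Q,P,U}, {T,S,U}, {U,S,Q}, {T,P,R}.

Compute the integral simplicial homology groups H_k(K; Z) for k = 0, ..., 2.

Order the vertices as P < Q < R < S < T < U. Listing each simplex with vertices in this order, K has dimension 2 with simplices:

  0-simplices (6): P, Q, R, S, T, U
  1-simplices (12): PQ, PR, PT, PU, QR, QS, QU, RS, RT, ST, SU, TU
  2-simplices (8): PQR, PQU, PRT, PTU, QRS, QSU, RST, STU

Hence C_0 ≅ Z^6, C_1 ≅ Z^12, C_2 ≅ Z^8.

The boundary map ∂_1: C_1 → C_0 sends each edge [p,q] (with p < q) to q − p.
The 6×12 boundary matrix has rank 5 and Smith normal form diag(1,1,1,1,1).

Boundary ∂_2: C_2 → C_1 sends each 2-simplex [p,q,r] to [q,r] − [p,r] + [p,q]. For instance
  ∂PTU = TU − PU + PT,
  ∂PRT = RT − PT + PR.
As a 12×8 matrix over Z this has rank 7, with invariant factors (1,1,1,1,1,1,1).

From H_k ≅ ker(∂_k) / im(∂_{k+1}) we obtain:

  H_0: rank C_0 − rank ∂_1 = 6 − 5 = 1, and the invariant factors of ∂_1 are all 1, so H_0 = Z.
  H_1: rank ker ∂_1 − rank ∂_2 = (12 − 5) − 7 = 0, and the invariant factors of ∂_2 are all 1, so H_1 = 0.
  H_2: rank ker ∂_2 − rank ∂_3 = (8 − 7) − 0 = 1, and there is no ∂_3, so H_2 = Z.

H_0 = Z,  H_1 = 0,  H_2 = Z.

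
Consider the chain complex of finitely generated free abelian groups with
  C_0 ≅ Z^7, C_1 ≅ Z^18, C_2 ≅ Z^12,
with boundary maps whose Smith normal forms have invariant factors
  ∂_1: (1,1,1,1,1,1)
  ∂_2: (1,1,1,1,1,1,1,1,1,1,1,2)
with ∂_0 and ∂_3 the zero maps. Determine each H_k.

H_0 = Z,  H_1 = Z/2Z,  H_2 = 0.

H_0: b_0 = 7 − 0 − 6 = 1; torsion from ∂_1 factors > 1: none. So H_0 = Z.
H_1: b_1 = 18 − 6 − 12 = 0; torsion from ∂_2 factors > 1: [2]. So H_1 = Z/2Z.
H_2: b_2 = 12 − 12 − 0 = 0; torsion from ∂_3 factors > 1: none. So H_2 = 0.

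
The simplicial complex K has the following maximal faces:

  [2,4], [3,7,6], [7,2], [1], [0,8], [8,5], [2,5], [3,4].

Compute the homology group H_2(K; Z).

We work with the vertex ordering 0 < 1 < 2 < 3 < 4 < 5 < 6 < 7 < 8. The simplices of K, each written with vertices in increasing order, are:

  0-simplices (9): [0], [1], [2], [3], [4], [5], [6], [7], [8]
  1-simplices (9): [0,8], [2,4], [2,5], [2,7], [3,4], [3,6], [3,7], [5,8], [6,7]
  2-simplices (1): [3,6,7]

giving chain groups C_0 ≅ Z^9, C_1 ≅ Z^9, C_2 ≅ Z^1.

The boundary map ∂_1: C_1 → C_0 maps an edge to its endpoints' difference, ∂[p,q] = q − p. For instance
  ∂[5,8] = [8] − [5].
The resulting 9×9 matrix has rank 7, and its Smith normal form has invariant factors (1,1,1,1,1,1,1).

Boundary ∂_2: C_2 → C_1 sends each 2-simplex [p,q,r] to [q,r] − [p,r] + [p,q]. For instance
  ∂[3,6,7] = [6,7] − [3,7] + [3,6].
As a 9×1 matrix over Z this has rank 1, with invariant factors (1).

Now H_k = ker ∂_k / im ∂_{k+1}, so:

  H_2: rank ker ∂_2 − rank ∂_3 = (1 − 1) − 0 = 0, and there is no ∂_3, so H_2 = 0.

H_2 = 0.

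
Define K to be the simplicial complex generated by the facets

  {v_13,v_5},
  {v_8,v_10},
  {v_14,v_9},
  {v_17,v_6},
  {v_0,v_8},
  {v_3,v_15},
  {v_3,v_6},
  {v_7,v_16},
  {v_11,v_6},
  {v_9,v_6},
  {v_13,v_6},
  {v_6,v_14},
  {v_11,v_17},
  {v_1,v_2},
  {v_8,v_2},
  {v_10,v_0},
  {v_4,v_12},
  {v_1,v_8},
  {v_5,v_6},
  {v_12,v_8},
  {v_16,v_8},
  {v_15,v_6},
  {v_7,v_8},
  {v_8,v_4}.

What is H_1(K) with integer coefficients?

Fix the vertex order v_0 < v_1 < v_2 < v_3 < v_4 < v_5 < v_6 < v_7 < v_8 < v_9 < v_10 < v_11 < v_12 < v_13 < v_14 < v_15 < v_16 < v_17 and write every simplex with vertices in increasing order. Then dim K = 1 and the simplices of K are:

  0-simplices (18): [v_0], [v_1], [v_2], [v_3], [v_4], [v_5], [v_6], [v_7], [v_8], [v_9], [v_10], [v_11], [v_12], [v_13], [v_14], [v_15], [v_16], [v_17]
  1-simplices (24): (24 of them)

so the chain groups are C_0 ≅ Z^18, C_1 ≅ Z^24.

The boundary map ∂_1: C_1 → C_0 is given by ∂[p,q] = [q] − [p].
The resulting 18×24 matrix has rank 16, and its Smith normal form has invariant factors (1,1,1,1,1,1,1,1,1,1,1,1,1,1,1,1).

From H_k ≅ ker(∂_k) / im(∂_{k+1}) we obtain:

  H_1: rank ker ∂_1 − rank ∂_2 = (24 − 16) − 0 = 8, and there is no ∂_2, so H_1 ≅ Z^8.

(K is a triangulation of the disjoint union of a wedge of 4 circles and a wedge of 4 circles.)

H_1 = Z^8.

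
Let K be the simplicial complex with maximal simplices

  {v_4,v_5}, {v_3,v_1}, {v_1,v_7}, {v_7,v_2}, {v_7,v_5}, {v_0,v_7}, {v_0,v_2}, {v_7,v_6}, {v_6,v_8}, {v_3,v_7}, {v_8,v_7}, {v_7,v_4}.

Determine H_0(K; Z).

H_0 ≅ Z.

Take the total order v_0 < v_1 < v_2 < v_3 < v_4 < v_5 < v_6 < v_7 < v_8 on the vertex set. Then K (dimension 1) consists of the simplices:

  0-simplices (9): [v_0], [v_1], [v_2], [v_3], [v_4], [v_5], [v_6], [v_7], [v_8]
  1-simplices (12): [v_0,v_2], [v_0,v_7], [v_1,v_3], [v_1,v_7], [v_2,v_7], [v_3,v_7], [v_4,v_5], [v_4,v_7], [v_5,v_7], [v_6,v_7], [v_6,v_8], [v_7,v_8]

giving chain groups C_0 ≅ Z^9, C_1 ≅ Z^12.

Boundary ∂_1: C_1 → C_0 sends each edge [p,q] (with p < q) to q − p. For instance
  ∂[v_3,v_7] = [v_7] − [v_3].
The resulting 9×12 matrix has rank 8, and its Smith normal form has invariant factors (1,1,1,1,1,1,1,1).

Computing H_k = (kernel of ∂_k) / (image of ∂_{k+1}):

  H_0: rank C_0 − rank ∂_1 = 9 − 8 = 1, and the invariant factors of ∂_1 are all 1, so H_0 ≅ Z.

(K is a triangulation of a wedge of 4 circles.)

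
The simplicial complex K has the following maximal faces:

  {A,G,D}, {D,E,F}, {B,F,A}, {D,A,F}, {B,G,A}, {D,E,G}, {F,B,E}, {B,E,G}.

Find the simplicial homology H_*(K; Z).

We work with the vertex ordering A < B < D < E < F < G. The simplices of K, each written with vertices in increasing order, are:

  0-simplices (6): A, B, D, E, F, G
  1-simplices (12): AB, AD, AF, AG, BE, BF, BG, DE, DF, DG, EF, EG
  2-simplices (8): ABF, ABG, ADF, ADG, BEF, BEG, DEF, DEG

giving chain groups C_0 ≅ Z^6, C_1 ≅ Z^12, C_2 ≅ Z^8.

∂_1: C_1 → C_0 maps an edge to its endpoints' difference, ∂[p,q] = q − p. For instance
  ∂BF = F − B.
The 6×12 boundary matrix has rank 5 and Smith normal form diag(1,1,1,1,1).

∂_2: C_2 → C_1 maps a triangle to the signed sum of its edges. For instance
  ∂ADF = DF − AF + AD,
  ∂ABG = BG − AG + AB.
The 12×8 boundary matrix has rank 7 and Smith normal form diag(1,1,1,1,1,1,1).

Computing H_k = (kernel of ∂_k) / (image of ∂_{k+1}):

  H_0: rank C_0 − rank ∂_1 = 6 − 5 = 1, and the invariant factors of ∂_1 are all 1, so H_0 = Z.
  H_1: rank ker ∂_1 − rank ∂_2 = (12 − 5) − 7 = 0, and the invariant factors of ∂_2 are all 1, so H_1 = 0.
  H_2: rank ker ∂_2 − rank ∂_3 = (8 − 7) − 0 = 1, and there is no ∂_3, so H_2 = Z.

(K is a triangulation of the 2-sphere S^2.)

H_0 ≅ Z,  H_1 = 0,  H_2 ≅ Z.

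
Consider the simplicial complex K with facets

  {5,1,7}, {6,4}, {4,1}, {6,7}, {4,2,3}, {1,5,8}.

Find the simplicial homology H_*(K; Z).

Order the vertices as 1 < 2 < 3 < 4 < 5 < 6 < 7 < 8. Listing each simplex with vertices in this order, K has dimension 2 with simplices:

  0-simplices (8): [1], [2], [3], [4], [5], [6], [7], [8]
  1-simplices (11): [1,4], [1,5], [1,7], [1,8], [2,3], [2,4], [3,4], [4,6], [5,7], [5,8], [6,7]
  2-simplices (3): [1,5,7], [1,5,8], [2,3,4]

so the chain groups are C_0 ≅ Z^8, C_1 ≅ Z^11, C_2 ≅ Z^3.

∂_1: C_1 → C_0 maps an edge to its endpoints' difference, ∂[p,q] = q − p.
The 8×11 boundary matrix has rank 7 and Smith normal form diag(1,1,1,1,1,1,1).

Boundary ∂_2: C_2 → C_1 sends each 2-simplex [p,q,r] to [q,r] − [p,r] + [p,q]. For instance
  ∂[1,5,8] = [5,8] − [1,8] + [1,5],
  ∂[1,5,7] = [5,7] − [1,7] + [1,5].
As a 11×3 matrix over Z this has rank 3, with invariant factors (1,1,1).

From H_k ≅ ker(∂_k) / im(∂_{k+1}) we obtain:

  H_0: rank C_0 − rank ∂_1 = 8 − 7 = 1, and the invariant factors of ∂_1 are all 1, so H_0 ≅ Z.
  H_1: rank ker ∂_1 − rank ∂_2 = (11 − 7) − 3 = 1, and the invariant factors of ∂_2 are all 1, so H_1 ≅ Z.
  H_2: rank ker ∂_2 − rank ∂_3 = (3 − 3) − 0 = 0, and there is no ∂_3, so H_2 ≅ 0.

H_0 ≅ Z,  H_1 ≅ Z,  H_2 = 0.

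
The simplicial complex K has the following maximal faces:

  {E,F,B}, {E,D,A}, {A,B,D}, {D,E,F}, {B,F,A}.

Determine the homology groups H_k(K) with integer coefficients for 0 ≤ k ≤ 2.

H_0 ≅ Z,  H_1 ≅ Z,  H_2 = 0.

Fix the vertex order A < B < D < E < F and write every simplex with vertices in increasing order. Then dim K = 2 and the simplices of K are:

  0-simplices (5): A, B, D, E, F
  1-simplices (10): AB, AD, AE, AF, BD, BE, BF, DE, DF, EF
  2-simplices (5): ABD, ABF, ADE, BEF, DEF

giving chain groups C_0 ≅ Z^5, C_1 ≅ Z^10, C_2 ≅ Z^5.

∂_1: C_1 → C_0 is given by ∂[p,q] = [q] − [p]. For instance
  ∂DF = F − D.
As a 5×10 matrix over Z this has rank 4, with invariant factors (1,1,1,1).

∂_2: C_2 → C_1 sends each 2-simplex [p,q,r] to [q,r] − [p,r] + [p,q]. For instance
  ∂DEF = EF − DF + DE,
  ∂ABD = BD − AD + AB.
The 10×5 boundary matrix has rank 5 and Smith normal form diag(1,1,1,1,1).

Computing H_k = (kernel of ∂_k) / (image of ∂_{k+1}):

  H_0: rank C_0 − rank ∂_1 = 5 − 4 = 1, and the invariant factors of ∂_1 are all 1, so H_0 ≅ Z.
  H_1: rank ker ∂_1 − rank ∂_2 = (10 − 4) − 5 = 1, and the invariant factors of ∂_2 are all 1, so H_1 ≅ Z.
  H_2: rank ker ∂_2 − rank ∂_3 = (5 − 5) − 0 = 0, and there is no ∂_3, so H_2 ≅ 0.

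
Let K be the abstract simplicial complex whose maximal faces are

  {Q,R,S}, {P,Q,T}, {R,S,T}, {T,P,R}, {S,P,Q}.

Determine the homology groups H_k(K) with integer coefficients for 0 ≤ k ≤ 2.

Take the total order P < Q < R < S < T on the vertex set. Then K (dimension 2) consists of the simplices:

  0-simplices (5): P, Q, R, S, T
  1-simplices (10): PQ, PR, PS, PT, QR, QS, QT, RS, RT, ST
  2-simplices (5): PQS, PQT, PRT, QRS, RST

giving chain groups C_0 ≅ Z^5, C_1 ≅ Z^10, C_2 ≅ Z^5.

∂_1: C_1 → C_0 sends each edge [p,q] (with p < q) to q − p.
This gives a 5×10 integer matrix of rank 4; reducing to Smith normal form yields diagonal entries (1,1,1,1).

∂_2: C_2 → C_1 sends each 2-simplex [p,q,r] to [q,r] − [p,r] + [p,q]. For instance
  ∂PRT = RT − PT + PR,
  ∂PQS = QS − PS + PQ.
The 10×5 boundary matrix has rank 5 and Smith normal form diag(1,1,1,1,1).

Now H_k = ker ∂_k / im ∂_{k+1}, so:

  H_0: rank C_0 − rank ∂_1 = 5 − 4 = 1, and the invariant factors of ∂_1 are all 1, so H_0 ≅ Z.
  H_1: rank ker ∂_1 − rank ∂_2 = (10 − 4) − 5 = 1, and the invariant factors of ∂_2 are all 1, so H_1 ≅ Z.
  H_2: rank ker ∂_2 − rank ∂_3 = (5 − 5) − 0 = 0, and there is no ∂_3, so H_2 ≅ 0.

H_0 ≅ Z,  H_1 ≅ Z,  H_2 = 0.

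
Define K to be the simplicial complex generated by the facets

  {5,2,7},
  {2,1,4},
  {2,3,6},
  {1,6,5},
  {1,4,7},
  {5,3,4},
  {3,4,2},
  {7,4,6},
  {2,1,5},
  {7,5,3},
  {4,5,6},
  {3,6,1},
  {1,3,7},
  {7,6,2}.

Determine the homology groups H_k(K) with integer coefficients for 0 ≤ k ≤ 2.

Take the total order 1 < 2 < 3 < 4 < 5 < 6 < 7 on the vertex set. Then K (dimension 2) consists of the simplices:

  0-simplices (7): [1], [2], [3], [4], [5], [6], [7]
  1-simplices (21): [1,2], [1,3], [1,4], [1,5], [1,6], [1,7], [2,3], [2,4], [2,5], [2,6], [2,7], [3,4], [3,5], [3,6], [3,7], [4,5], [4,6], [4,7], [5,6], [5,7], [6,7]
  2-simplices (14): [1,2,4], [1,2,5], [1,3,6], [1,3,7], [1,4,7], [1,5,6], [2,3,4], [2,3,6], [2,5,7], [2,6,7], [3,4,5], [3,5,7], [4,5,6], [4,6,7]

so the chain groups are C_0 ≅ Z^7, C_1 ≅ Z^21, C_2 ≅ Z^14.

The boundary map ∂_1: C_1 → C_0 maps an edge to its endpoints' difference, ∂[p,q] = q − p. For instance
  ∂[5,7] = [7] − [5].
As a 7×21 matrix over Z this has rank 6, with invariant factors (1,1,1,1,1,1).

Boundary ∂_2: C_2 → C_1 maps a triangle to the signed sum of its edges. For instance
  ∂[1,2,4] = [2,4] − [1,4] + [1,2],
  ∂[3,5,7] = [5,7] − [3,7] + [3,5].
As a 21×14 matrix over Z this has rank 13, with invariant factors (1,1,1,1,1,1,1,1,1,1,1,1,1).

Reading off H_k = ker ∂_k / im ∂_{k+1}:

  H_0: rank C_0 − rank ∂_1 = 7 − 6 = 1, and the invariant factors of ∂_1 are all 1, so H_0 = Z.
  H_1: rank ker ∂_1 − rank ∂_2 = (21 − 6) − 13 = 2, and the invariant factors of ∂_2 are all 1, so H_1 = Z^2.
  H_2: rank ker ∂_2 − rank ∂_3 = (14 − 13) − 0 = 1, and there is no ∂_3, so H_2 = Z.

(K is a triangulation of the torus T^2.)

H_0 ≅ Z,  H_1 ≅ Z^2,  H_2 ≅ Z.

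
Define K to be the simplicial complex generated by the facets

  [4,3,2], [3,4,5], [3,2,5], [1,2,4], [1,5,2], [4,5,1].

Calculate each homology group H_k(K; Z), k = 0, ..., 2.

Order the vertices as 1 < 2 < 3 < 4 < 5. Listing each simplex with vertices in this order, K has dimension 2 with simplices:

  0-simplices (5): [1], [2], [3], [4], [5]
  1-simplices (9): [1,2], [1,4], [1,5], [2,3], [2,4], [2,5], [3,4], [3,5], [4,5]
  2-simplices (6): [1,2,4], [1,2,5], [1,4,5], [2,3,4], [2,3,5], [3,4,5]

Hence C_0 ≅ Z^5, C_1 ≅ Z^9, C_2 ≅ Z^6.

Boundary ∂_1: C_1 → C_0 is given by ∂[p,q] = [q] − [p].
The 5×9 boundary matrix has rank 4 and Smith normal form diag(1,1,1,1).

∂_2: C_2 → C_1 sends each 2-simplex [p,q,r] to [q,r] − [p,r] + [p,q]. For instance
  ∂[1,2,5] = [2,5] − [1,5] + [1,2],
  ∂[3,4,5] = [4,5] − [3,5] + [3,4].
The resulting 9×6 matrix has rank 5, and its Smith normal form has invariant factors (1,1,1,1,1).

Computing H_k = (kernel of ∂_k) / (image of ∂_{k+1}):

  H_0: rank C_0 − rank ∂_1 = 5 − 4 = 1, and the invariant factors of ∂_1 are all 1, so H_0 ≅ Z.
  H_1: rank ker ∂_1 − rank ∂_2 = (9 − 4) − 5 = 0, and the invariant factors of ∂_2 are all 1, so H_1 ≅ 0.
  H_2: rank ker ∂_2 − rank ∂_3 = (6 − 5) − 0 = 1, and there is no ∂_3, so H_2 ≅ Z.

As a check, the Euler characteristic is 5 − 9 + 6 = 2, which agrees with 1 − 0 + 1 = 2.

H_0 ≅ Z,  H_1 = 0,  H_2 ≅ Z.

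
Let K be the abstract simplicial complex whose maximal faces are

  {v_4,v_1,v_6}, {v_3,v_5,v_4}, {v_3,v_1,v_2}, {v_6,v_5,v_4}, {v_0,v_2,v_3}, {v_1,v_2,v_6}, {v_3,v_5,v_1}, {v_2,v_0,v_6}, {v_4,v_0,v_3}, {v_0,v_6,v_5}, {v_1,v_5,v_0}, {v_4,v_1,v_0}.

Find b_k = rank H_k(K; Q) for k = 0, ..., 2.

We work with the vertex ordering v_0 < v_1 < v_2 < v_3 < v_4 < v_5 < v_6. The simplices of K, each written with vertices in increasing order, are:

  0-simplices (7): [v_0], [v_1], [v_2], [v_3], [v_4], [v_5], [v_6]
  1-simplices (18): (18 of them)
  2-simplices (12): (12 of them)

Hence C_0 ≅ Z^7, C_1 ≅ Z^18, C_2 ≅ Z^12.

The boundary map ∂_1: C_1 → C_0 is given by ∂[p,q] = [q] − [p].
The 7×18 boundary matrix has rank 6 and Smith normal form diag(1,1,1,1,1,1).

Boundary ∂_2: C_2 → C_1 maps a triangle to the signed sum of its edges. For instance
  ∂[v_0,v_2,v_6] = [v_2,v_6] − [v_0,v_6] + [v_0,v_2],
  ∂[v_1,v_2,v_3] = [v_2,v_3] − [v_1,v_3] + [v_1,v_2].
This gives a 18×12 integer matrix of rank 12; reducing to Smith normal form yields diagonal entries (1,1,1,1,1,1,1,1,1,1,1,2).

Computing H_k = (kernel of ∂_k) / (image of ∂_{k+1}):

  H_0: rank C_0 − rank ∂_1 = 7 − 6 = 1, and the invariant factors of ∂_1 are all 1, so H_0 = Z.
  H_1: rank ker ∂_1 − rank ∂_2 = (18 − 6) − 12 = 0, and ∂_2 has invariant factor 2 > 1, so H_1 = Z/2.
  H_2: rank ker ∂_2 − rank ∂_3 = (12 − 12) − 0 = 0, and there is no ∂_3, so H_2 = 0.

As a check, the Euler characteristic is 7 − 18 + 12 = 1, which agrees with 1 − 0 + 0 = 1.

Hence the Betti numbers are b_0 = 1, b_1 = 0, b_2 = 0.

b_0 = 1, b_1 = 0, b_2 = 0.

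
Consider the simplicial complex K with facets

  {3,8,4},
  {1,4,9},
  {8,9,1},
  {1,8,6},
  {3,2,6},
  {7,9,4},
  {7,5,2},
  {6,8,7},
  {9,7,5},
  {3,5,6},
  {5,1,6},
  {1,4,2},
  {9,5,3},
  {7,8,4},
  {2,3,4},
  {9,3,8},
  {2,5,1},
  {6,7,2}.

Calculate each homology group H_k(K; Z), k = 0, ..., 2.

K has 9 vertices, 27 edges, 18 triangles.
rank ∂_0 = 0, rank ∂_1 = 8 ⇒ b_0 = 9 − 0 − 8 = 1; all invariant factors of ∂_1 are 1 so no torsion. So H_0 = Z.
rank ∂_1 = 8, rank ∂_2 = 18 ⇒ b_1 = 27 − 8 − 18 = 1; ∂_2 has invariant factor(s) [2] giving torsion. So H_1 = Z ⊕ Z/2Z.
rank ∂_2 = 18, rank ∂_3 = 0 ⇒ b_2 = 18 − 18 − 0 = 0. So H_2 = 0.

H_0 ≅ Z,  H_1 ≅ Z ⊕ Z/2Z,  H_2 = 0.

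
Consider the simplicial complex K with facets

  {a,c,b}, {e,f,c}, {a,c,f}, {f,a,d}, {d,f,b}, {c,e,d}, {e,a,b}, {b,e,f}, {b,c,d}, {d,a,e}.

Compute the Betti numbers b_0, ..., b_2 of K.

We work with the vertex ordering a < b < c < d < e < f. The simplices of K, each written with vertices in increasing order, are:

  0-simplices (6): a, b, c, d, e, f
  1-simplices (15): ab, ac, ad, ae, af, bc, bd, be, bf, cd, ce, cf, de, df, ef
  2-simplices (10): abc, abe, acf, ade, adf, bcd, bdf, bef, cde, cef

Hence C_0 ≅ Z^6, C_1 ≅ Z^15, C_2 ≅ Z^10.

∂_1: C_1 → C_0 is given by ∂[p,q] = [q] − [p].
The 6×15 boundary matrix has rank 5 and Smith normal form diag(1,1,1,1,1).

Boundary ∂_2: C_2 → C_1 maps a triangle to the signed sum of its edges. For instance
  ∂bdf = df − bf + bd,
  ∂bef = ef − bf + be.
The 15×10 boundary matrix has rank 10 and Smith normal form diag(1,1,1,1,1,1,1,1,1,2).

Reading off H_k = ker ∂_k / im ∂_{k+1}:

  H_0: rank C_0 − rank ∂_1 = 6 − 5 = 1, and the invariant factors of ∂_1 are all 1, so H_0 = Z.
  H_1: rank ker ∂_1 − rank ∂_2 = (15 − 5) − 10 = 0, and ∂_2 has invariant factor 2 > 1, so H_1 = Z/2Z.
  H_2: rank ker ∂_2 − rank ∂_3 = (10 − 10) − 0 = 0, and there is no ∂_3, so H_2 = 0.

Hence the Betti numbers are b_0 = 1, b_1 = 0, b_2 = 0.

b_0 = 1, b_1 = 0, b_2 = 0.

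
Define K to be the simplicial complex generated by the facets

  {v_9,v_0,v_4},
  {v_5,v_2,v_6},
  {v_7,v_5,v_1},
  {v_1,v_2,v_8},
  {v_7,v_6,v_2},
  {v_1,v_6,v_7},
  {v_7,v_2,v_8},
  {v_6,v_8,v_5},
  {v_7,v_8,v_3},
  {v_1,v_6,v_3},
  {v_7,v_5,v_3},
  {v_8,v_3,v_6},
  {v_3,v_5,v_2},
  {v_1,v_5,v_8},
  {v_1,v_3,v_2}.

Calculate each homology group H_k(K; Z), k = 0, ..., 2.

Take the total order v_0 < v_1 < v_2 < v_3 < v_4 < v_5 < v_6 < v_7 < v_8 < v_9 on the vertex set. Then K (dimension 2) consists of the simplices:

  0-simplices (10): [v_0], [v_1], [v_2], [v_3], [v_4], [v_5], [v_6], [v_7], [v_8], [v_9]
  1-simplices (24): (24 of them)
  2-simplices (15): (15 of them)

giving chain groups C_0 ≅ Z^10, C_1 ≅ Z^24, C_2 ≅ Z^15.

The boundary map ∂_1: C_1 → C_0 is given by ∂[p,q] = [q] − [p].
This gives a 10×24 integer matrix of rank 8; reducing to Smith normal form yields diagonal entries (1,1,1,1,1,1,1,1).

∂_2: C_2 → C_1 sends each 2-simplex [p,q,r] to [q,r] − [p,r] + [p,q]. For instance
  ∂[v_2,v_7,v_8] = [v_7,v_8] − [v_2,v_8] + [v_2,v_7],
  ∂[v_1,v_5,v_8] = [v_5,v_8] − [v_1,v_8] + [v_1,v_5].
The 24×15 boundary matrix has rank 14 and Smith normal form diag(1,1,1,1,1,1,1,1,1,1,1,1,1,1).

Now H_k = ker ∂_k / im ∂_{k+1}, so:

  H_0: rank C_0 − rank ∂_1 = 10 − 8 = 2, and the invariant factors of ∂_1 are all 1, so H_0 ≅ Z^2.
  H_1: rank ker ∂_1 − rank ∂_2 = (24 − 8) − 14 = 2, and the invariant factors of ∂_2 are all 1, so H_1 ≅ Z^2.
  H_2: rank ker ∂_2 − rank ∂_3 = (15 − 14) − 0 = 1, and there is no ∂_3, so H_2 ≅ Z.

H_0 ≅ Z^2,  H_1 ≅ Z^2,  H_2 ≅ Z.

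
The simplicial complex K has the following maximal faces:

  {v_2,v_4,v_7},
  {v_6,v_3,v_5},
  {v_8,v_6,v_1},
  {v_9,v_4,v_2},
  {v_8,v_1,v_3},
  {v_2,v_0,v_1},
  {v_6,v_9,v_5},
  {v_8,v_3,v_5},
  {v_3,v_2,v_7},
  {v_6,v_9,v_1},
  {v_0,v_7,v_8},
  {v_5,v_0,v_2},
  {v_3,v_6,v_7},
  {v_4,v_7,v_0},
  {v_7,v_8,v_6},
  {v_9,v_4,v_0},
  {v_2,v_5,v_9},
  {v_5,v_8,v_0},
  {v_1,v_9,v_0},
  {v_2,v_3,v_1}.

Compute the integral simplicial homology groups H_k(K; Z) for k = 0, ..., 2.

Take the total order v_0 < v_1 < v_2 < v_3 < v_4 < v_5 < v_6 < v_7 < v_8 < v_9 on the vertex set. Then K (dimension 2) consists of the simplices:

  0-simplices (10): [v_0], [v_1], [v_2], [v_3], [v_4], [v_5], [v_6], [v_7], [v_8], [v_9]
  1-simplices (30): (30 of them)
  2-simplices (20): (20 of them)

giving chain groups C_0 ≅ Z^10, C_1 ≅ Z^30, C_2 ≅ Z^20.

The boundary map ∂_1: C_1 → C_0 sends each edge [p,q] (with p < q) to q − p.
The resulting 10×30 matrix has rank 9, and its Smith normal form has invariant factors (1,1,1,1,1,1,1,1,1).

The boundary map ∂_2: C_2 → C_1 maps a triangle to the signed sum of its edges. For instance
  ∂[v_0,v_1,v_9] = [v_1,v_9] − [v_0,v_9] + [v_0,v_1],
  ∂[v_1,v_6,v_8] = [v_6,v_8] − [v_1,v_8] + [v_1,v_6].
This gives a 30×20 integer matrix of rank 20; reducing to Smith normal form yields diagonal entries (1,1,1,1,1,1,1,1,1,1,1,1,1,1,1,1,1,1,1,2).

From H_k ≅ ker(∂_k) / im(∂_{k+1}) we obtain:

  H_0: rank C_0 − rank ∂_1 = 10 − 9 = 1, and the invariant factors of ∂_1 are all 1, so H_0 = Z.
  H_1: rank ker ∂_1 − rank ∂_2 = (30 − 9) − 20 = 1, and ∂_2 has invariant factor 2 > 1, so H_1 = Z × Z/2.
  H_2: rank ker ∂_2 − rank ∂_3 = (20 − 20) − 0 = 0, and there is no ∂_3, so H_2 = 0.

As a check, the Euler characteristic is 10 − 30 + 20 = 0, which agrees with 1 − 1 + 0 = 0.

H_0 ≅ Z,  H_1 ≅ Z × Z/2,  H_2 = 0.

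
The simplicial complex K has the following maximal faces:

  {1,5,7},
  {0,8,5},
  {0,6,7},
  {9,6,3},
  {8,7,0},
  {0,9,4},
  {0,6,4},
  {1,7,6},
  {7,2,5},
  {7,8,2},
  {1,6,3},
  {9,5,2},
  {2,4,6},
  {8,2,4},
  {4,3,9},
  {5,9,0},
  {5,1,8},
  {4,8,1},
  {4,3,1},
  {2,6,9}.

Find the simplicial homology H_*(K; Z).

H_0 = Z,  H_1 = Z × Z/2,  H_2 = 0.

We work with the vertex ordering 0 < 1 < 2 < 3 < 4 < 5 < 6 < 7 < 8 < 9. The simplices of K, each written with vertices in increasing order, are:

  0-simplices (10): [0], [1], [2], [3], [4], [5], [6], [7], [8], [9]
  1-simplices (30): (30 of them)
  2-simplices (20): (20 of them)

giving chain groups C_0 ≅ Z^10, C_1 ≅ Z^30, C_2 ≅ Z^20.

∂_1: C_1 → C_0 is given by ∂[p,q] = [q] − [p]. For instance
  ∂[0,8] = [8] − [0].
This gives a 10×30 integer matrix of rank 9; reducing to Smith normal form yields diagonal entries (1,1,1,1,1,1,1,1,1).

The boundary map ∂_2: C_2 → C_1 sends each 2-simplex [p,q,r] to [q,r] − [p,r] + [p,q]. For instance
  ∂[0,6,7] = [6,7] − [0,7] + [0,6],
  ∂[0,4,9] = [4,9] − [0,9] + [0,4].
The 30×20 boundary matrix has rank 20 and Smith normal form diag(1,1,1,1,1,1,1,1,1,1,1,1,1,1,1,1,1,1,1,2).

Reading off H_k = ker ∂_k / im ∂_{k+1}:

  H_0: rank C_0 − rank ∂_1 = 10 − 9 = 1, and the invariant factors of ∂_1 are all 1, so H_0 = Z.
  H_1: rank ker ∂_1 − rank ∂_2 = (30 − 9) − 20 = 1, and ∂_2 has invariant factor 2 > 1, so H_1 = Z × Z/2.
  H_2: rank ker ∂_2 − rank ∂_3 = (20 − 20) − 0 = 0, and there is no ∂_3, so H_2 = 0.

As a check, the Euler characteristic is 10 − 30 + 20 = 0, which agrees with 1 − 1 + 0 = 0.
(K is a triangulation of the Klein bottle.)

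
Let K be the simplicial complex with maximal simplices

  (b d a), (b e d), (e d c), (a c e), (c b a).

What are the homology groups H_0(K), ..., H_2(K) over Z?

H_0 ≅ Z,  H_1 ≅ Z,  H_2 = 0.

We work with the vertex ordering a < b < c < d < e. The simplices of K, each written with vertices in increasing order, are:

  0-simplices (5): a, b, c, d, e
  1-simplices (10): ab, ac, ad, ae, bc, bd, be, cd, ce, de
  2-simplices (5): abc, abd, ace, bde, cde

giving chain groups C_0 ≅ Z^5, C_1 ≅ Z^10, C_2 ≅ Z^5.

Boundary ∂_1: C_1 → C_0 sends each edge [p,q] (with p < q) to q − p. For instance
  ∂ae = e − a.
This gives a 5×10 integer matrix of rank 4; reducing to Smith normal form yields diagonal entries (1,1,1,1).

The boundary map ∂_2: C_2 → C_1 acts by ∂[p,q,r] = [q,r] − [p,r] + [p,q]. For instance
  ∂ace = ce − ae + ac,
  ∂cde = de − ce + cd.
This gives a 10×5 integer matrix of rank 5; reducing to Smith normal form yields diagonal entries (1,1,1,1,1).

Now H_k = ker ∂_k / im ∂_{k+1}, so:

  H_0: rank C_0 − rank ∂_1 = 5 − 4 = 1, and the invariant factors of ∂_1 are all 1, so H_0 ≅ Z.
  H_1: rank ker ∂_1 − rank ∂_2 = (10 − 4) − 5 = 1, and the invariant factors of ∂_2 are all 1, so H_1 ≅ Z.
  H_2: rank ker ∂_2 − rank ∂_3 = (5 − 5) − 0 = 0, and there is no ∂_3, so H_2 ≅ 0.

As a check, the Euler characteristic is 5 − 10 + 5 = 0, which agrees with 1 − 1 + 0 = 0.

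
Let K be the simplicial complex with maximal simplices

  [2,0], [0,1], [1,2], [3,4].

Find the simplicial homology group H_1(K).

K has 5 vertices, 4 edges.
rank ∂_1 = 3, rank ∂_2 = 0 ⇒ b_1 = 4 − 3 − 0 = 1. So H_1 ≅ Z.

H_1 = Z.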